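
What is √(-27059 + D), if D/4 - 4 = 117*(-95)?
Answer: I*√71503 ≈ 267.4*I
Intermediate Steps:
D = -44444 (D = 16 + 4*(117*(-95)) = 16 + 4*(-11115) = 16 - 44460 = -44444)
√(-27059 + D) = √(-27059 - 44444) = √(-71503) = I*√71503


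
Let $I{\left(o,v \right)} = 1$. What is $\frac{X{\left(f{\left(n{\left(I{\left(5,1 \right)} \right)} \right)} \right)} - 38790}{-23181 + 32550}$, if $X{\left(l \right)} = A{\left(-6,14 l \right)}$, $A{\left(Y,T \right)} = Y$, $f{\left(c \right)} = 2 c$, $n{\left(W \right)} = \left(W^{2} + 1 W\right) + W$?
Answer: $- \frac{12932}{3123} \approx -4.1409$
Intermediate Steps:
$n{\left(W \right)} = W^{2} + 2 W$ ($n{\left(W \right)} = \left(W^{2} + W\right) + W = \left(W + W^{2}\right) + W = W^{2} + 2 W$)
$X{\left(l \right)} = -6$
$\frac{X{\left(f{\left(n{\left(I{\left(5,1 \right)} \right)} \right)} \right)} - 38790}{-23181 + 32550} = \frac{-6 - 38790}{-23181 + 32550} = - \frac{38796}{9369} = \left(-38796\right) \frac{1}{9369} = - \frac{12932}{3123}$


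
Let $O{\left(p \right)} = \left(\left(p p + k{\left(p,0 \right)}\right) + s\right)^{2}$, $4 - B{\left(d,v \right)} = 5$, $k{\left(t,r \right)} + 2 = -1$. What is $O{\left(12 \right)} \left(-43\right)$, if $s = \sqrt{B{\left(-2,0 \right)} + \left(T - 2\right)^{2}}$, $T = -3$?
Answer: $-855915 - 24252 \sqrt{6} \approx -9.1532 \cdot 10^{5}$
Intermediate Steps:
$k{\left(t,r \right)} = -3$ ($k{\left(t,r \right)} = -2 - 1 = -3$)
$B{\left(d,v \right)} = -1$ ($B{\left(d,v \right)} = 4 - 5 = -1$)
$s = 2 \sqrt{6}$ ($s = \sqrt{-1 + \left(-3 - 2\right)^{2}} = \sqrt{-1 + \left(-5\right)^{2}} = \sqrt{-1 + 25} = \sqrt{24} = 2 \sqrt{6} \approx 4.899$)
$O{\left(p \right)} = \left(-3 + p^{2} + 2 \sqrt{6}\right)^{2}$ ($O{\left(p \right)} = \left(\left(p p - 3\right) + 2 \sqrt{6}\right)^{2} = \left(\left(p^{2} - 3\right) + 2 \sqrt{6}\right)^{2} = \left(\left(-3 + p^{2}\right) + 2 \sqrt{6}\right)^{2} = \left(-3 + p^{2} + 2 \sqrt{6}\right)^{2}$)
$O{\left(12 \right)} \left(-43\right) = \left(-3 + 12^{2} + 2 \sqrt{6}\right)^{2} \left(-43\right) = \left(-3 + 144 + 2 \sqrt{6}\right)^{2} \left(-43\right) = \left(141 + 2 \sqrt{6}\right)^{2} \left(-43\right) = - 43 \left(141 + 2 \sqrt{6}\right)^{2}$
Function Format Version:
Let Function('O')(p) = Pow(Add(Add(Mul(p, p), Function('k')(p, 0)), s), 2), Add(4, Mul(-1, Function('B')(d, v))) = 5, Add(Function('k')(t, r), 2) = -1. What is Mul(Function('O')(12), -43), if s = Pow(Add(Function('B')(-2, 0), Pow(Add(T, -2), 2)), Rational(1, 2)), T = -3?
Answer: Add(-855915, Mul(-24252, Pow(6, Rational(1, 2)))) ≈ -9.1532e+5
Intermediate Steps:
Function('k')(t, r) = -3 (Function('k')(t, r) = Add(-2, -1) = -3)
Function('B')(d, v) = -1 (Function('B')(d, v) = Add(4, Mul(-1, 5)) = Add(4, -5) = -1)
s = Mul(2, Pow(6, Rational(1, 2))) (s = Pow(Add(-1, Pow(Add(-3, -2), 2)), Rational(1, 2)) = Pow(Add(-1, Pow(-5, 2)), Rational(1, 2)) = Pow(Add(-1, 25), Rational(1, 2)) = Pow(24, Rational(1, 2)) = Mul(2, Pow(6, Rational(1, 2))) ≈ 4.8990)
Function('O')(p) = Pow(Add(-3, Pow(p, 2), Mul(2, Pow(6, Rational(1, 2)))), 2) (Function('O')(p) = Pow(Add(Add(Mul(p, p), -3), Mul(2, Pow(6, Rational(1, 2)))), 2) = Pow(Add(Add(Pow(p, 2), -3), Mul(2, Pow(6, Rational(1, 2)))), 2) = Pow(Add(Add(-3, Pow(p, 2)), Mul(2, Pow(6, Rational(1, 2)))), 2) = Pow(Add(-3, Pow(p, 2), Mul(2, Pow(6, Rational(1, 2)))), 2))
Mul(Function('O')(12), -43) = Mul(Pow(Add(-3, Pow(12, 2), Mul(2, Pow(6, Rational(1, 2)))), 2), -43) = Mul(Pow(Add(-3, 144, Mul(2, Pow(6, Rational(1, 2)))), 2), -43) = Mul(Pow(Add(141, Mul(2, Pow(6, Rational(1, 2)))), 2), -43) = Mul(-43, Pow(Add(141, Mul(2, Pow(6, Rational(1, 2)))), 2))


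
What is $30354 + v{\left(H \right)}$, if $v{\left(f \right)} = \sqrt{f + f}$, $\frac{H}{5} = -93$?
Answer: $30354 + i \sqrt{930} \approx 30354.0 + 30.496 i$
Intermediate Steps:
$H = -465$ ($H = 5 \left(-93\right) = -465$)
$v{\left(f \right)} = \sqrt{2} \sqrt{f}$ ($v{\left(f \right)} = \sqrt{2 f} = \sqrt{2} \sqrt{f}$)
$30354 + v{\left(H \right)} = 30354 + \sqrt{2} \sqrt{-465} = 30354 + \sqrt{2} i \sqrt{465} = 30354 + i \sqrt{930}$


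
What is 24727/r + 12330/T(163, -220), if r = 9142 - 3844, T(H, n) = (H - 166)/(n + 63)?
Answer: 3418665187/5298 ≈ 6.4528e+5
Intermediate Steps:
T(H, n) = (-166 + H)/(63 + n)
r = 5298
24727/r + 12330/T(163, -220) = 24727/5298 + 12330/(((-166 + 163)/(63 - 220))) = 24727*(1/5298) + 12330/((-3/(-157))) = 24727/5298 + 12330/((-1/157*(-3))) = 24727/5298 + 12330/(3/157) = 24727/5298 + 12330*(157/3) = 24727/5298 + 645270 = 3418665187/5298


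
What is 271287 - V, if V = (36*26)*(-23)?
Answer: 292815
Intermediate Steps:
V = -21528 (V = 936*(-23) = -21528)
271287 - V = 271287 - 1*(-21528) = 271287 + 21528 = 292815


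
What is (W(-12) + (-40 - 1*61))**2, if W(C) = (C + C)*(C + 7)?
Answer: 361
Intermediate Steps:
W(C) = 2*C*(7 + C) (W(C) = (2*C)*(7 + C) = 2*C*(7 + C))
(W(-12) + (-40 - 1*61))**2 = (2*(-12)*(7 - 12) + (-40 - 1*61))**2 = (2*(-12)*(-5) + (-40 - 61))**2 = (120 - 101)**2 = 19**2 = 361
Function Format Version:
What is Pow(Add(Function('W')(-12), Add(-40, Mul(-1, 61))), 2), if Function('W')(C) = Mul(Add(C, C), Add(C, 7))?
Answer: 361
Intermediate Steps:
Function('W')(C) = Mul(2, C, Add(7, C)) (Function('W')(C) = Mul(Mul(2, C), Add(7, C)) = Mul(2, C, Add(7, C)))
Pow(Add(Function('W')(-12), Add(-40, Mul(-1, 61))), 2) = Pow(Add(Mul(2, -12, Add(7, -12)), Add(-40, Mul(-1, 61))), 2) = Pow(Add(Mul(2, -12, -5), Add(-40, -61)), 2) = Pow(Add(120, -101), 2) = Pow(19, 2) = 361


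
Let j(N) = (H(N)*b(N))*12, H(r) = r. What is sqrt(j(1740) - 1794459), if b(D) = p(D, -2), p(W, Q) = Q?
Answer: I*sqrt(1836219) ≈ 1355.1*I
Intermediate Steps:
b(D) = -2
j(N) = -24*N (j(N) = (N*(-2))*12 = -2*N*12 = -24*N)
sqrt(j(1740) - 1794459) = sqrt(-24*1740 - 1794459) = sqrt(-41760 - 1794459) = sqrt(-1836219) = I*sqrt(1836219)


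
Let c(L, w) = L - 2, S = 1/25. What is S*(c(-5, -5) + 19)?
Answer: 12/25 ≈ 0.48000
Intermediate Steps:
S = 1/25 ≈ 0.040000
c(L, w) = -2 + L
S*(c(-5, -5) + 19) = ((-2 - 5) + 19)/25 = (-7 + 19)/25 = (1/25)*12 = 12/25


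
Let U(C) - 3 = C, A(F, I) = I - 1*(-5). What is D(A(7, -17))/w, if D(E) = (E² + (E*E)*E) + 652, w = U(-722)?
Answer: 932/719 ≈ 1.2962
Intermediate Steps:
A(F, I) = 5 + I (A(F, I) = I + 5 = 5 + I)
U(C) = 3 + C
w = -719 (w = 3 - 722 = -719)
D(E) = 652 + E² + E³ (D(E) = (E² + E²*E) + 652 = (E² + E³) + 652 = 652 + E² + E³)
D(A(7, -17))/w = (652 + (5 - 17)² + (5 - 17)³)/(-719) = (652 + (-12)² + (-12)³)*(-1/719) = (652 + 144 - 1728)*(-1/719) = -932*(-1/719) = 932/719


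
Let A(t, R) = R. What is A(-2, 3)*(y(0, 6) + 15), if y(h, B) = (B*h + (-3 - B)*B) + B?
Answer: -99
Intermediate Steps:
y(h, B) = B + B*h + B*(-3 - B) (y(h, B) = (B*h + B*(-3 - B)) + B = B + B*h + B*(-3 - B))
A(-2, 3)*(y(0, 6) + 15) = 3*(6*(-2 + 0 - 1*6) + 15) = 3*(6*(-2 + 0 - 6) + 15) = 3*(6*(-8) + 15) = 3*(-48 + 15) = 3*(-33) = -99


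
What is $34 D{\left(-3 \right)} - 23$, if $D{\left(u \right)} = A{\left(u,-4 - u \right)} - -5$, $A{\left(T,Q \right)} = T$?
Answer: $45$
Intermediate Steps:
$D{\left(u \right)} = 5 + u$ ($D{\left(u \right)} = u - -5 = u + 5 = 5 + u$)
$34 D{\left(-3 \right)} - 23 = 34 \left(5 - 3\right) - 23 = 34 \cdot 2 - 23 = 68 - 23 = 45$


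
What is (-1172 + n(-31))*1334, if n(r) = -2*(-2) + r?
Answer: -1599466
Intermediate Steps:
n(r) = 4 + r
(-1172 + n(-31))*1334 = (-1172 + (4 - 31))*1334 = (-1172 - 27)*1334 = -1199*1334 = -1599466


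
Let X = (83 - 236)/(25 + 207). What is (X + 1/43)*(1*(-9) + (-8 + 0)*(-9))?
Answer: -399861/9976 ≈ -40.082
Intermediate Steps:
X = -153/232 ≈ -0.65948
(X + 1/43)*(1*(-9) + (-8 + 0)*(-9)) = (-153/232 + 1/43)*(1*(-9) + (-8 + 0)*(-9)) = (-153/232 + 1/43)*(-9 - 8*(-9)) = -6347*(-9 + 72)/9976 = -6347/9976*63 = -399861/9976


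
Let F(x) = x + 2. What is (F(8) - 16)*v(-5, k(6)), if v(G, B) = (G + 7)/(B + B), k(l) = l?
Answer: -1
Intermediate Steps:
v(G, B) = (7 + G)/(2*B) (v(G, B) = (7 + G)/((2*B)) = (7 + G)*(1/(2*B)) = (7 + G)/(2*B))
F(x) = 2 + x
(F(8) - 16)*v(-5, k(6)) = ((2 + 8) - 16)*((½)*(7 - 5)/6) = (10 - 16)*((½)*(⅙)*2) = -6*⅙ = -1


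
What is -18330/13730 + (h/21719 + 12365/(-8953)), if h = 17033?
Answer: -515776217209/266980134211 ≈ -1.9319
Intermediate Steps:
-18330/13730 + (h/21719 + 12365/(-8953)) = -18330/13730 + (17033/21719 + 12365/(-8953)) = -18330*1/13730 + (17033*(1/21719) + 12365*(-1/8953)) = -1833/1373 + (17033/21719 - 12365/8953) = -1833/1373 - 116058986/194450207 = -515776217209/266980134211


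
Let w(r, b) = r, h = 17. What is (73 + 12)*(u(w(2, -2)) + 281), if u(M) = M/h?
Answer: 23895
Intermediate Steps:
u(M) = M/17
(73 + 12)*(u(w(2, -2)) + 281) = (73 + 12)*((1/17)*2 + 281) = 85*(2/17 + 281) = 85*(4779/17) = 23895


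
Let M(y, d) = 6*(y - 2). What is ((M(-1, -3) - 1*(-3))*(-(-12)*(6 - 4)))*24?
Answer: -8640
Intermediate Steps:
M(y, d) = -12 + 6*y (M(y, d) = 6*(-2 + y) = -12 + 6*y)
((M(-1, -3) - 1*(-3))*(-(-12)*(6 - 4)))*24 = (((-12 + 6*(-1)) - 1*(-3))*(-(-12)*(6 - 4)))*24 = (((-12 - 6) + 3)*(-(-12)*2))*24 = ((-18 + 3)*(-3*(-8)))*24 = -15*24*24 = -360*24 = -8640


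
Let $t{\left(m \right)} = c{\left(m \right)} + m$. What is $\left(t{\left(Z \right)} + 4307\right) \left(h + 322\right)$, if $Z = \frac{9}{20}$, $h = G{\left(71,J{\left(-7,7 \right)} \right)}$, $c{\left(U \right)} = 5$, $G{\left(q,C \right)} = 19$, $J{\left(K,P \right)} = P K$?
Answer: $\frac{29410909}{20} \approx 1.4705 \cdot 10^{6}$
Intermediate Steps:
$J{\left(K,P \right)} = K P$
$h = 19$
$Z = \frac{9}{20}$ ($Z = 9 \cdot \frac{1}{20} = \frac{9}{20} \approx 0.45$)
$t{\left(m \right)} = 5 + m$
$\left(t{\left(Z \right)} + 4307\right) \left(h + 322\right) = \left(\left(5 + \frac{9}{20}\right) + 4307\right) \left(19 + 322\right) = \left(\frac{109}{20} + 4307\right) 341 = \frac{86249}{20} \cdot 341 = \frac{29410909}{20}$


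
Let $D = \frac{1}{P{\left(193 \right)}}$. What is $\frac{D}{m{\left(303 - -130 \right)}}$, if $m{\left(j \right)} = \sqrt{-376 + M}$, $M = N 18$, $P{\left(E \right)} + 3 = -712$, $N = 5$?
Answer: $\frac{i \sqrt{286}}{204490} \approx 8.2701 \cdot 10^{-5} i$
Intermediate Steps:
$P{\left(E \right)} = -715$ ($P{\left(E \right)} = -3 - 712 = -715$)
$D = - \frac{1}{715}$ ($D = \frac{1}{-715} = - \frac{1}{715} \approx -0.0013986$)
$M = 90$ ($M = 5 \cdot 18 = 90$)
$m{\left(j \right)} = i \sqrt{286}$ ($m{\left(j \right)} = \sqrt{-376 + 90} = \sqrt{-286} = i \sqrt{286}$)
$\frac{D}{m{\left(303 - -130 \right)}} = - \frac{1}{715 i \sqrt{286}} = - \frac{\left(- \frac{1}{286}\right) i \sqrt{286}}{715} = \frac{i \sqrt{286}}{204490}$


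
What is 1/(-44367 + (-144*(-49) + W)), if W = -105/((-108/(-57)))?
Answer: -12/448397 ≈ -2.6762e-5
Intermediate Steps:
W = -665/12 (W = -105/((-108*(-1/57))) = -105/36/19 = -105*19/36 = -665/12 ≈ -55.417)
1/(-44367 + (-144*(-49) + W)) = 1/(-44367 + (-144*(-49) - 665/12)) = 1/(-44367 + (7056 - 665/12)) = 1/(-44367 + 84007/12) = 1/(-448397/12) = -12/448397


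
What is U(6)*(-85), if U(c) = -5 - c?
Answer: 935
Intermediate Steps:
U(6)*(-85) = (-5 - 1*6)*(-85) = (-5 - 6)*(-85) = -11*(-85) = 935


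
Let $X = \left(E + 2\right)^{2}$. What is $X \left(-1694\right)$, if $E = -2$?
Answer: $0$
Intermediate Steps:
$X = 0$ ($X = \left(-2 + 2\right)^{2} = 0^{2} = 0$)
$X \left(-1694\right) = 0 \left(-1694\right) = 0$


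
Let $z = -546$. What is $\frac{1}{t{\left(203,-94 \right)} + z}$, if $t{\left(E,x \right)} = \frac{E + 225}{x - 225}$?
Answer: $- \frac{319}{174602} \approx -0.001827$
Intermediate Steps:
$t{\left(E,x \right)} = \frac{225 + E}{-225 + x}$
$\frac{1}{t{\left(203,-94 \right)} + z} = \frac{1}{\frac{225 + 203}{-225 - 94} - 546} = \frac{1}{\frac{1}{-319} \cdot 428 - 546} = \frac{1}{\left(- \frac{1}{319}\right) 428 - 546} = \frac{1}{- \frac{428}{319} - 546} = \frac{1}{- \frac{174602}{319}} = - \frac{319}{174602}$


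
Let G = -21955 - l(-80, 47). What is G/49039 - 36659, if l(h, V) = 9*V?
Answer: -1797743079/49039 ≈ -36659.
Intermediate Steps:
G = -22378 (G = -21955 - 9*47 = -21955 - 1*423 = -21955 - 423 = -22378)
G/49039 - 36659 = -22378/49039 - 36659 = -1797743079/49039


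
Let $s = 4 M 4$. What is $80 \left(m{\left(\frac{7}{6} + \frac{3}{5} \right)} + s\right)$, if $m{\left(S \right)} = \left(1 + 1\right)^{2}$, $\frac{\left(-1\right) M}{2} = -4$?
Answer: $10560$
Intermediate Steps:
$M = 8$ ($M = \left(-2\right) \left(-4\right) = 8$)
$m{\left(S \right)} = 4$ ($m{\left(S \right)} = 2^{2} = 4$)
$s = 128$ ($s = 4 \cdot 8 \cdot 4 = 32 \cdot 4 = 128$)
$80 \left(m{\left(\frac{7}{6} + \frac{3}{5} \right)} + s\right) = 80 \left(4 + 128\right) = 80 \cdot 132 = 10560$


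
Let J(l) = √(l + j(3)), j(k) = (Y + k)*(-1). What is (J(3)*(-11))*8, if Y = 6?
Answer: -88*I*√6 ≈ -215.56*I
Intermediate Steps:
j(k) = -6 - k (j(k) = (6 + k)*(-1) = -6 - k)
J(l) = √(-9 + l) (J(l) = √(l + (-6 - 1*3)) = √(l + (-6 - 3)) = √(l - 9) = √(-9 + l))
(J(3)*(-11))*8 = (√(-9 + 3)*(-11))*8 = (√(-6)*(-11))*8 = ((I*√6)*(-11))*8 = -11*I*√6*8 = -88*I*√6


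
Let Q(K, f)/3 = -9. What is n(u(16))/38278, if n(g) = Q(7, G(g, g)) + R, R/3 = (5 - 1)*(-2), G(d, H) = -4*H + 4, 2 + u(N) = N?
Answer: -51/38278 ≈ -0.0013324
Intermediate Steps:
u(N) = -2 + N
G(d, H) = 4 - 4*H
Q(K, f) = -27 (Q(K, f) = 3*(-9) = -27)
R = -24 (R = 3*((5 - 1)*(-2)) = 3*(4*(-2)) = 3*(-8) = -24)
n(g) = -51 (n(g) = -27 - 24 = -51)
n(u(16))/38278 = -51/38278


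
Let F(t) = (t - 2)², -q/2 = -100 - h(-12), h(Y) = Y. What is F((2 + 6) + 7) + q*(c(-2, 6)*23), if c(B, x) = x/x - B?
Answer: 12313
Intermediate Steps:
c(B, x) = 1 - B
q = 176 (q = -2*(-100 - 1*(-12)) = -2*(-100 + 12) = -2*(-88) = 176)
F(t) = (-2 + t)²
F((2 + 6) + 7) + q*(c(-2, 6)*23) = (-2 + ((2 + 6) + 7))² + 176*((1 - 1*(-2))*23) = (-2 + (8 + 7))² + 176*((1 + 2)*23) = (-2 + 15)² + 176*(3*23) = 13² + 176*69 = 169 + 12144 = 12313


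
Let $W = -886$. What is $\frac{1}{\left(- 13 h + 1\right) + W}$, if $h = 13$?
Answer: $- \frac{1}{1054} \approx -0.00094877$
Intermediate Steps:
$\frac{1}{\left(- 13 h + 1\right) + W} = \frac{1}{\left(\left(-13\right) 13 + 1\right) - 886} = \frac{1}{\left(-169 + 1\right) - 886} = \frac{1}{-168 - 886} = \frac{1}{-1054} = - \frac{1}{1054}$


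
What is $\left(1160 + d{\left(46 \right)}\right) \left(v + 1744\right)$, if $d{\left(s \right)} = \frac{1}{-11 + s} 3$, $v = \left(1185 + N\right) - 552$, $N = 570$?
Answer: $\frac{17093863}{5} \approx 3.4188 \cdot 10^{6}$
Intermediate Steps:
$v = 1203$ ($v = \left(1185 + 570\right) - 552 = 1755 - 552 = 1203$)
$d{\left(s \right)} = \frac{3}{-11 + s}$
$\left(1160 + d{\left(46 \right)}\right) \left(v + 1744\right) = \left(1160 + \frac{3}{-11 + 46}\right) \left(1203 + 1744\right) = \left(1160 + \frac{3}{35}\right) 2947 = \frac{40603}{35} \cdot 2947 = \frac{17093863}{5}$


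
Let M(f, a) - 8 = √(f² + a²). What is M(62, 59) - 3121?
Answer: -3113 + 5*√293 ≈ -3027.4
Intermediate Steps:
M(f, a) = 8 + √(a² + f²) (M(f, a) = 8 + √(f² + a²) = 8 + √(a² + f²))
M(62, 59) - 3121 = (8 + √(59² + 62²)) - 3121 = (8 + √(3481 + 3844)) - 3121 = (8 + √7325) - 3121 = (8 + 5*√293) - 3121 = -3113 + 5*√293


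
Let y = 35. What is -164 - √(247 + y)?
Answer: -164 - √282 ≈ -180.79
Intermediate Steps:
-164 - √(247 + y) = -164 - √(247 + 35) = -164 - √282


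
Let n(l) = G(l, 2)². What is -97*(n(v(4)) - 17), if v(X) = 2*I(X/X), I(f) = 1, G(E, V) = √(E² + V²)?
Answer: 873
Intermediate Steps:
v(X) = 2 (v(X) = 2*1 = 2)
n(l) = 4 + l² (n(l) = (√(l² + 2²))² = (√(l² + 4))² = (√(4 + l²))² = 4 + l²)
-97*(n(v(4)) - 17) = -97*((4 + 2²) - 17) = -97*((4 + 4) - 17) = -97*(8 - 17) = -97*(-9) = 873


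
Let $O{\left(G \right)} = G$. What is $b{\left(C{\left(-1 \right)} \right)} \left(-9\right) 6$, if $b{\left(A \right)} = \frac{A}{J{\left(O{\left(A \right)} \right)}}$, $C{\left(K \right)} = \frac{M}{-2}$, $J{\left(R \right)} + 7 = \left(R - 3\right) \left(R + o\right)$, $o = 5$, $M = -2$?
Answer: $\frac{54}{19} \approx 2.8421$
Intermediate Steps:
$J{\left(R \right)} = -7 + \left(-3 + R\right) \left(5 + R\right)$ ($J{\left(R \right)} = -7 + \left(R - 3\right) \left(R + 5\right) = -7 + \left(-3 + R\right) \left(5 + R\right)$)
$C{\left(K \right)} = 1$ ($C{\left(K \right)} = - \frac{2}{-2} = \left(-2\right) \left(- \frac{1}{2}\right) = 1$)
$b{\left(A \right)} = \frac{A}{-22 + A^{2} + 2 A}$
$b{\left(C{\left(-1 \right)} \right)} \left(-9\right) 6 = 1 \frac{1}{-22 + 1^{2} + 2 \cdot 1} \left(-9\right) 6 = 1 \frac{1}{-22 + 1 + 2} \left(-9\right) 6 = 1 \frac{1}{-19} \left(-9\right) 6 = 1 \left(- \frac{1}{19}\right) \left(-9\right) 6 = \left(- \frac{1}{19}\right) \left(-9\right) 6 = \frac{9}{19} \cdot 6 = \frac{54}{19}$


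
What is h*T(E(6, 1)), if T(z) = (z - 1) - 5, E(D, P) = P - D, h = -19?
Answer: 209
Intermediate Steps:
T(z) = -6 + z (T(z) = (-1 + z) - 5 = -6 + z)
h*T(E(6, 1)) = -19*(-6 + (1 - 1*6)) = -19*(-6 + (1 - 6)) = -19*(-6 - 5) = -19*(-11) = 209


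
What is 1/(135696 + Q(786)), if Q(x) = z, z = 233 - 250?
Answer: 1/135679 ≈ 7.3703e-6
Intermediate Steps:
z = -17
Q(x) = -17
1/(135696 + Q(786)) = 1/(135696 - 17) = 1/135679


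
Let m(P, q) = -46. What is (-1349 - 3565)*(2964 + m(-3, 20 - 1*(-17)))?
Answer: -14339052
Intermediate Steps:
(-1349 - 3565)*(2964 + m(-3, 20 - 1*(-17))) = (-1349 - 3565)*(2964 - 46) = -4914*2918 = -14339052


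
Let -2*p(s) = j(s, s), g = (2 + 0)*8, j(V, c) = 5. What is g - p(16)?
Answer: 37/2 ≈ 18.500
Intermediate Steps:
g = 16 (g = 2*8 = 16)
p(s) = -5/2 (p(s) = -½*5 = -5/2)
g - p(16) = 16 - 1*(-5/2) = 16 + 5/2 = 37/2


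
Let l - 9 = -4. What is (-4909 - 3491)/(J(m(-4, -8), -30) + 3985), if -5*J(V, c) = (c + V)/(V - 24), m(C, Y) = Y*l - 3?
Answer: -1407000/667451 ≈ -2.1080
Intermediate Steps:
l = 5 (l = 9 - 4 = 5)
m(C, Y) = -3 + 5*Y (m(C, Y) = Y*5 - 3 = 5*Y - 3 = -3 + 5*Y)
J(V, c) = -(V + c)/(5*(-24 + V)) (J(V, c) = -(c + V)/(5*(V - 24)) = -(V + c)/(5*(-24 + V)))
(-4909 - 3491)/(J(m(-4, -8), -30) + 3985) = (-4909 - 3491)/((-(-3 + 5*(-8)) - 1*(-30))/(5*(-24 + (-3 + 5*(-8)))) + 3985) = -8400/((-(-3 - 40) + 30)/(5*(-24 + (-3 - 40))) + 3985) = -8400/((-1*(-43) + 30)/(5*(-24 - 43)) + 3985) = -8400/((⅕)*(43 + 30)/(-67) + 3985) = -8400/((⅕)*(-1/67)*73 + 3985) = -8400/(-73/335 + 3985) = -8400/1334902/335 = -8400*335/1334902 = -1407000/667451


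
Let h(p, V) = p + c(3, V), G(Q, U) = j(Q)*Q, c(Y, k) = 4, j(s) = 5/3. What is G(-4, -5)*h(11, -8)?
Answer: -100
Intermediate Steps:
j(s) = 5/3 (j(s) = 5*(⅓) = 5/3)
G(Q, U) = 5*Q/3
h(p, V) = 4 + p (h(p, V) = p + 4 = 4 + p)
G(-4, -5)*h(11, -8) = ((5/3)*(-4))*(4 + 11) = -20/3*15 = -100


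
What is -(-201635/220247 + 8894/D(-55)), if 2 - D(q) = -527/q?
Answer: 107822306785/91842999 ≈ 1174.0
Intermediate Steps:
D(q) = 2 + 527/q (D(q) = 2 - (-527)/q = 2 + 527/q)
-(-201635/220247 + 8894/D(-55)) = -(-201635/220247 + 8894/(2 + 527/(-55))) = -(-201635*1/220247 + 8894/(2 + 527*(-1/55))) = -(-201635/220247 + 8894/(2 - 527/55)) = -(-201635/220247 + 8894/(-417/55)) = -(-201635/220247 + 8894*(-55/417)) = -(-201635/220247 - 489170/417) = -1*(-107822306785/91842999) = 107822306785/91842999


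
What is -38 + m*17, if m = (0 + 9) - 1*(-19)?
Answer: 438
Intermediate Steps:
m = 28 (m = 9 + 19 = 28)
-38 + m*17 = -38 + 28*17 = -38 + 476 = 438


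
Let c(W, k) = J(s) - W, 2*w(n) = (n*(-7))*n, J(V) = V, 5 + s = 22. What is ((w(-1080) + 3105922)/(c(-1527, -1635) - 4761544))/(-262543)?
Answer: -488239/624852340000 ≈ -7.8137e-7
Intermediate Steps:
s = 17 (s = -5 + 22 = 17)
w(n) = -7*n²/2 (w(n) = ((n*(-7))*n)/2 = ((-7*n)*n)/2 = (-7*n²)/2 = -7*n²/2)
c(W, k) = 17 - W
((w(-1080) + 3105922)/(c(-1527, -1635) - 4761544))/(-262543) = ((-7/2*(-1080)² + 3105922)/((17 - 1*(-1527)) - 4761544))/(-262543) = ((-7/2*1166400 + 3105922)/((17 + 1527) - 4761544))*(-1/262543) = ((-4082400 + 3105922)/(1544 - 4761544))*(-1/262543) = -976478/(-4760000)*(-1/262543) = -976478*(-1/4760000)*(-1/262543) = (488239/2380000)*(-1/262543) = -488239/624852340000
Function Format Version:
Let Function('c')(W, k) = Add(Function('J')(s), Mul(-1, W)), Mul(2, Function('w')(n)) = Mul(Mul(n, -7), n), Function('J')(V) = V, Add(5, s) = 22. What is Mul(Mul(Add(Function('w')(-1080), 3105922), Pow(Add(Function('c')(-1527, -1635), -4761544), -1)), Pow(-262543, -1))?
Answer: Rational(-488239, 624852340000) ≈ -7.8137e-7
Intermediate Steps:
s = 17 (s = Add(-5, 22) = 17)
Function('w')(n) = Mul(Rational(-7, 2), Pow(n, 2)) (Function('w')(n) = Mul(Rational(1, 2), Mul(Mul(n, -7), n)) = Mul(Rational(1, 2), Mul(Mul(-7, n), n)) = Mul(Rational(1, 2), Mul(-7, Pow(n, 2))) = Mul(Rational(-7, 2), Pow(n, 2)))
Function('c')(W, k) = Add(17, Mul(-1, W))
Mul(Mul(Add(Function('w')(-1080), 3105922), Pow(Add(Function('c')(-1527, -1635), -4761544), -1)), Pow(-262543, -1)) = Mul(Mul(Add(Mul(Rational(-7, 2), Pow(-1080, 2)), 3105922), Pow(Add(Add(17, Mul(-1, -1527)), -4761544), -1)), Pow(-262543, -1)) = Mul(Mul(Add(Mul(Rational(-7, 2), 1166400), 3105922), Pow(Add(Add(17, 1527), -4761544), -1)), Rational(-1, 262543)) = Mul(Mul(Add(-4082400, 3105922), Pow(Add(1544, -4761544), -1)), Rational(-1, 262543)) = Mul(Mul(-976478, Pow(-4760000, -1)), Rational(-1, 262543)) = Mul(Mul(-976478, Rational(-1, 4760000)), Rational(-1, 262543)) = Mul(Rational(488239, 2380000), Rational(-1, 262543)) = Rational(-488239, 624852340000)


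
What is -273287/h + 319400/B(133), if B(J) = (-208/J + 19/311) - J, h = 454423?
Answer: -150126454309447/63203877378 ≈ -2375.3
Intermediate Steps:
B(J) = 19/311 - J - 208/J (B(J) = (-208/J + 19*(1/311)) - J = (-208/J + 19/311) - J = (19/311 - 208/J) - J = 19/311 - J - 208/J)
-273287/h + 319400/B(133) = -273287/454423 + 319400/(19/311 - 1*133 - 208/133) = -273287*1/454423 + 319400/(19/311 - 133 - 208*1/133) = -273287/454423 + 319400/(19/311 - 133 - 208/133) = -273287/454423 + 319400/(-5563440/41363) = -273287/454423 + 319400*(-41363/5563440) = -273287/454423 - 330283555/139086 = -150126454309447/63203877378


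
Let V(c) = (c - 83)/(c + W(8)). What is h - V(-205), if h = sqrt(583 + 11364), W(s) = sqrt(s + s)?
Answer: -96/67 + sqrt(11947) ≈ 107.87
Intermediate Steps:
W(s) = sqrt(2)*sqrt(s) (W(s) = sqrt(2*s) = sqrt(2)*sqrt(s))
h = sqrt(11947) ≈ 109.30
V(c) = (-83 + c)/(4 + c) (V(c) = (c - 83)/(c + sqrt(2)*sqrt(8)) = (-83 + c)/(c + sqrt(2)*(2*sqrt(2))) = (-83 + c)/(c + 4) = (-83 + c)/(4 + c))
h - V(-205) = sqrt(11947) - (-83 - 205)/(4 - 205) = sqrt(11947) - (-288)/(-201) = sqrt(11947) - (-1)*(-288)/201 = sqrt(11947) - 1*96/67 = sqrt(11947) - 96/67 = -96/67 + sqrt(11947)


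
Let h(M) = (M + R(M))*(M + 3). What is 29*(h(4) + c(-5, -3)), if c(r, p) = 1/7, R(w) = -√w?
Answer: 2871/7 ≈ 410.14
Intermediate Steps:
c(r, p) = ⅐
h(M) = (3 + M)*(M - √M) (h(M) = (M - √M)*(M + 3) = (M - √M)*(3 + M) = (3 + M)*(M - √M))
29*(h(4) + c(-5, -3)) = 29*((4² - 4^(3/2) - 3*√4 + 3*4) + ⅐) = 29*((16 - 1*8 - 3*2 + 12) + ⅐) = 29*((16 - 8 - 6 + 12) + ⅐) = 29*(14 + ⅐) = 29*(99/7) = 2871/7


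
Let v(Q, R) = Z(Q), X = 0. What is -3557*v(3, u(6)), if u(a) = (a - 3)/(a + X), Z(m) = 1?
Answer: -3557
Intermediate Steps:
u(a) = (-3 + a)/a (u(a) = (a - 3)/(a + 0) = (-3 + a)/a)
v(Q, R) = 1
-3557*v(3, u(6)) = -3557*1 = -3557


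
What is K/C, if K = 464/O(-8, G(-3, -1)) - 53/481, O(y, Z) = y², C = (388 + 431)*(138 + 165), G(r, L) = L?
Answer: 4579/159151356 ≈ 2.8771e-5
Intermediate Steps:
C = 248157 (C = 819*303 = 248157)
K = 13737/1924 (K = 464/((-8)²) - 53/481 = 464/64 - 53*1/481 = 464*(1/64) - 53/481 = 29/4 - 53/481 = 13737/1924 ≈ 7.1398)
K/C = (13737/1924)/248157 = (13737/1924)*(1/248157) = 4579/159151356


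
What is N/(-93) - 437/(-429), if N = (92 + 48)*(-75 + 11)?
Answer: 431609/4433 ≈ 97.363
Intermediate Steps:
N = -8960 (N = 140*(-64) = -8960)
N/(-93) - 437/(-429) = -8960/(-93) - 437/(-429) = -8960*(-1/93) - 437*(-1/429) = 8960/93 + 437/429 = 431609/4433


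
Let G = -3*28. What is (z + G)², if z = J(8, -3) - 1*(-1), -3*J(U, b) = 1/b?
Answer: 556516/81 ≈ 6870.6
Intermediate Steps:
J(U, b) = -1/(3*b)
G = -84
z = 10/9 (z = -⅓/(-3) - 1*(-1) = -⅓*(-⅓) + 1 = ⅑ + 1 = 10/9 ≈ 1.1111)
(z + G)² = (10/9 - 84)² = (-746/9)² = 556516/81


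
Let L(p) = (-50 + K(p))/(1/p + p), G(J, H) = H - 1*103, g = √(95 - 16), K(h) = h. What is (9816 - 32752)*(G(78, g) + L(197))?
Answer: 45510425428/19405 - 22936*√79 ≈ 2.1414e+6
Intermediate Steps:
g = √79 ≈ 8.8882
G(J, H) = -103 + H (G(J, H) = H - 103 = -103 + H)
L(p) = (-50 + p)/(p + 1/p) (L(p) = (-50 + p)/(1/p + p) = (-50 + p)/(p + 1/p))
(9816 - 32752)*(G(78, g) + L(197)) = (9816 - 32752)*((-103 + √79) + 197*(-50 + 197)/(1 + 197²)) = -22936*((-103 + √79) + 197*147/(1 + 38809)) = -22936*((-103 + √79) + 197*147/38810) = -22936*((-103 + √79) + 197*(1/38810)*147) = -22936*((-103 + √79) + 28959/38810) = -22936*(-3968471/38810 + √79) = 45510425428/19405 - 22936*√79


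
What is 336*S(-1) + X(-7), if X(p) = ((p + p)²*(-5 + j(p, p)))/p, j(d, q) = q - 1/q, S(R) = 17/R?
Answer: -5380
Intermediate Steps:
X(p) = 4*p*(-5 + p - 1/p) (X(p) = ((p + p)²*(-5 + (p - 1/p)))/p = ((2*p)²*(-5 + p - 1/p))/p = ((4*p²)*(-5 + p - 1/p))/p = (4*p²*(-5 + p - 1/p))/p = 4*p*(-5 + p - 1/p))
336*S(-1) + X(-7) = 336*(17/(-1)) + (-4 + 4*(-7)*(-5 - 7)) = 336*(17*(-1)) + (-4 + 4*(-7)*(-12)) = 336*(-17) + (-4 + 336) = -5712 + 332 = -5380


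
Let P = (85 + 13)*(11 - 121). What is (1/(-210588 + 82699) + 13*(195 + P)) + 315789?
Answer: 22787773575/127889 ≈ 1.7818e+5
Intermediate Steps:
P = -10780 (P = 98*(-110) = -10780)
(1/(-210588 + 82699) + 13*(195 + P)) + 315789 = (1/(-210588 + 82699) + 13*(195 - 10780)) + 315789 = (1/(-127889) + 13*(-10585)) + 315789 = (-1/127889 - 137605) + 315789 = -17598165846/127889 + 315789 = 22787773575/127889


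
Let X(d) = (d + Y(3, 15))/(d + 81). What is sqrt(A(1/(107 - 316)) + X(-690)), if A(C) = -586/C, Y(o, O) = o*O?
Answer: 3*sqrt(560786079)/203 ≈ 349.96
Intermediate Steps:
Y(o, O) = O*o
X(d) = (45 + d)/(81 + d) (X(d) = (d + 15*3)/(d + 81) = (d + 45)/(81 + d) = (45 + d)/(81 + d))
sqrt(A(1/(107 - 316)) + X(-690)) = sqrt(-586/(1/(107 - 316)) + (45 - 690)/(81 - 690)) = sqrt(-586/(1/(-209)) - 645/(-609)) = sqrt(-586/(-1/209) - 1/609*(-645)) = sqrt(-586*(-209) + 215/203) = sqrt(122474 + 215/203) = sqrt(24862437/203) = 3*sqrt(560786079)/203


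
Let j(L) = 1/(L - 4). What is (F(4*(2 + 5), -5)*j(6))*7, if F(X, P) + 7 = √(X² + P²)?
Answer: -49/2 + 7*√809/2 ≈ 75.050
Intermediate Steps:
j(L) = 1/(-4 + L)
F(X, P) = -7 + √(P² + X²) (F(X, P) = -7 + √(X² + P²) = -7 + √(P² + X²))
(F(4*(2 + 5), -5)*j(6))*7 = ((-7 + √((-5)² + (4*(2 + 5))²))/(-4 + 6))*7 = ((-7 + √(25 + (4*7)²))/2)*7 = ((-7 + √(25 + 28²))*(½))*7 = ((-7 + √(25 + 784))*(½))*7 = ((-7 + √809)*(½))*7 = (-7/2 + √809/2)*7 = -49/2 + 7*√809/2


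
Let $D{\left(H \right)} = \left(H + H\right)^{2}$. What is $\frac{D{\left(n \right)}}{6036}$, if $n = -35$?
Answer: $\frac{1225}{1509} \approx 0.8118$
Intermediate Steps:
$D{\left(H \right)} = 4 H^{2}$ ($D{\left(H \right)} = \left(2 H\right)^{2} = 4 H^{2}$)
$\frac{D{\left(n \right)}}{6036} = \frac{4 \left(-35\right)^{2}}{6036} = 4 \cdot 1225 \cdot \frac{1}{6036} = 4900 \cdot \frac{1}{6036} = \frac{1225}{1509}$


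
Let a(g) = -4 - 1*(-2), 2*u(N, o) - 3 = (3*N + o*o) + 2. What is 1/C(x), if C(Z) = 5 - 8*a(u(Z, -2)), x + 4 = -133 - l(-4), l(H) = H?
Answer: 1/21 ≈ 0.047619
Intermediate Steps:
u(N, o) = 5/2 + o²/2 + 3*N/2 (u(N, o) = 3/2 + ((3*N + o*o) + 2)/2 = 3/2 + ((3*N + o²) + 2)/2 = 3/2 + ((o² + 3*N) + 2)/2 = 3/2 + (2 + o² + 3*N)/2 = 3/2 + (1 + o²/2 + 3*N/2) = 5/2 + o²/2 + 3*N/2)
a(g) = -2 (a(g) = -4 + 2 = -2)
x = -133 (x = -4 + (-133 - 1*(-4)) = -4 + (-133 + 4) = -4 - 129 = -133)
C(Z) = 21 (C(Z) = 5 - 8*(-2) = 5 + 16 = 21)
1/C(x) = 1/21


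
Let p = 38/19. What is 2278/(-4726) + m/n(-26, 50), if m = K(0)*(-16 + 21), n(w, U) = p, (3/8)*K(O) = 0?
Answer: -67/139 ≈ -0.48201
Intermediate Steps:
K(O) = 0 (K(O) = (8/3)*0 = 0)
p = 2 (p = 38*(1/19) = 2)
n(w, U) = 2
m = 0 (m = 0*(-16 + 21) = 0*5 = 0)
2278/(-4726) + m/n(-26, 50) = 2278/(-4726) + 0/2 = 2278*(-1/4726) + 0*(1/2) = -67/139 + 0 = -67/139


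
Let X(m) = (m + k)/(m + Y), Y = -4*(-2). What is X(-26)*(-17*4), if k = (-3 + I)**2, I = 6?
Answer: -578/9 ≈ -64.222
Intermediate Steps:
Y = 8
k = 9 (k = (-3 + 6)**2 = 3**2 = 9)
X(m) = (9 + m)/(8 + m) (X(m) = (m + 9)/(m + 8) = (9 + m)/(8 + m))
X(-26)*(-17*4) = ((9 - 26)/(8 - 26))*(-17*4) = (-17/(-18))*(-68) = -1/18*(-17)*(-68) = (17/18)*(-68) = -578/9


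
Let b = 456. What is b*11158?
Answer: 5088048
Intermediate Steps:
b*11158 = 456*11158 = 5088048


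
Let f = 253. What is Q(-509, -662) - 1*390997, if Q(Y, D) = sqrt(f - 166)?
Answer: -390997 + sqrt(87) ≈ -3.9099e+5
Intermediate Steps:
Q(Y, D) = sqrt(87) (Q(Y, D) = sqrt(253 - 166) = sqrt(87))
Q(-509, -662) - 1*390997 = sqrt(87) - 1*390997 = sqrt(87) - 390997 = -390997 + sqrt(87)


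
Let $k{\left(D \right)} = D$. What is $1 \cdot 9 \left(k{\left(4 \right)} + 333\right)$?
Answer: $3033$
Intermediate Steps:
$1 \cdot 9 \left(k{\left(4 \right)} + 333\right) = 1 \cdot 9 \left(4 + 333\right) = 9 \cdot 337 = 3033$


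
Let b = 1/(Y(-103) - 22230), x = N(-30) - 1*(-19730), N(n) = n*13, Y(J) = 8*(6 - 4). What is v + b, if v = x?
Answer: 429618759/22214 ≈ 19340.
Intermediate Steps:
Y(J) = 16 (Y(J) = 8*2 = 16)
N(n) = 13*n
x = 19340 (x = 13*(-30) - 1*(-19730) = -390 + 19730 = 19340)
v = 19340
b = -1/22214 (b = 1/(16 - 22230) = 1/(-22214) = -1/22214 ≈ -4.5017e-5)
v + b = 19340 - 1/22214 = 429618759/22214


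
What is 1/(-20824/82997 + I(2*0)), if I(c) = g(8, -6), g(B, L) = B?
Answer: 82997/643152 ≈ 0.12905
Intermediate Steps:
I(c) = 8
1/(-20824/82997 + I(2*0)) = 1/(-20824/82997 + 8) = 1/(643152/82997) = 82997/643152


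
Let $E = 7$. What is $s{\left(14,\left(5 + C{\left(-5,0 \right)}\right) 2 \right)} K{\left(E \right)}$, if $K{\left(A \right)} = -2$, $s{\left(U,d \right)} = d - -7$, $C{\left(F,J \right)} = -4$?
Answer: $-18$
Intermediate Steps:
$s{\left(U,d \right)} = 7 + d$ ($s{\left(U,d \right)} = d + 7 = 7 + d$)
$s{\left(14,\left(5 + C{\left(-5,0 \right)}\right) 2 \right)} K{\left(E \right)} = \left(7 + \left(5 - 4\right) 2\right) \left(-2\right) = \left(7 + 1 \cdot 2\right) \left(-2\right) = \left(7 + 2\right) \left(-2\right) = 9 \left(-2\right) = -18$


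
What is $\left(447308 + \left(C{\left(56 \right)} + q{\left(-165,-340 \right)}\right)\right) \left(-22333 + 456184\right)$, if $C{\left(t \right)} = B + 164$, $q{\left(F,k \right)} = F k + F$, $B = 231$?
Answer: $218503849938$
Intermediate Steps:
$q{\left(F,k \right)} = F + F k$
$C{\left(t \right)} = 395$ ($C{\left(t \right)} = 231 + 164 = 395$)
$\left(447308 + \left(C{\left(56 \right)} + q{\left(-165,-340 \right)}\right)\right) \left(-22333 + 456184\right) = \left(447308 - \left(-395 + 165 \left(1 - 340\right)\right)\right) \left(-22333 + 456184\right) = \left(447308 + \left(395 - -55935\right)\right) 433851 = \left(447308 + \left(395 + 55935\right)\right) 433851 = \left(447308 + 56330\right) 433851 = 503638 \cdot 433851 = 218503849938$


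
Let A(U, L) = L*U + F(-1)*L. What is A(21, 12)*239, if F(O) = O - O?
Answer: 60228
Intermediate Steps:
F(O) = 0
A(U, L) = L*U (A(U, L) = L*U + 0*L = L*U + 0 = L*U)
A(21, 12)*239 = (12*21)*239 = 252*239 = 60228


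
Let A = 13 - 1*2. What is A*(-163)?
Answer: -1793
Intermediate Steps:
A = 11 (A = 13 - 2 = 11)
A*(-163) = 11*(-163) = -1793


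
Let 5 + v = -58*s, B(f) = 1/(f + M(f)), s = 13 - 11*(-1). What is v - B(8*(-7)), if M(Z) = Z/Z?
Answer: -76834/55 ≈ -1397.0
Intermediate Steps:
M(Z) = 1
s = 24 (s = 13 + 11 = 24)
B(f) = 1/(1 + f) (B(f) = 1/(f + 1) = 1/(1 + f))
v = -1397 (v = -5 - 58*24 = -5 - 1392 = -1397)
v - B(8*(-7)) = -1397 - 1/(1 + 8*(-7)) = -1397 - 1/(1 - 56) = -1397 - 1/(-55) = -1397 - 1*(-1/55) = -1397 + 1/55 = -76834/55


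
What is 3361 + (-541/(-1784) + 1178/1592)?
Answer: 1193579129/355016 ≈ 3362.0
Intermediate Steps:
3361 + (-541/(-1784) + 1178/1592) = 3361 + (-541*(-1/1784) + 1178*(1/1592)) = 3361 + (541/1784 + 589/796) = 3361 + 370353/355016 = 1193579129/355016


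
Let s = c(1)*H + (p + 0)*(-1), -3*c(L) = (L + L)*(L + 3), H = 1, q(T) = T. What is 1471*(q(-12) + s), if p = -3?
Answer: -51485/3 ≈ -17162.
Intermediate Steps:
c(L) = -2*L*(3 + L)/3 (c(L) = -(L + L)*(L + 3)/3 = -2*L*(3 + L)/3)
s = ⅓ (s = -⅔*1*(3 + 1)*1 + (-3 + 0)*(-1) = -⅔*1*4*1 - 3*(-1) = -8/3*1 + 3 = -8/3 + 3 = ⅓ ≈ 0.33333)
1471*(q(-12) + s) = 1471*(-12 + ⅓) = 1471*(-35/3) = -51485/3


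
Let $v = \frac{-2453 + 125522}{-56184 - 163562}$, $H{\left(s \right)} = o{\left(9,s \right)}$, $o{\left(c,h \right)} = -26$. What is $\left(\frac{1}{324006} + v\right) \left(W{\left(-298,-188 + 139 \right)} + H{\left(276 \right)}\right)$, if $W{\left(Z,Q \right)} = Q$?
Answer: $\frac{249217966675}{5933251873} \approx 42.004$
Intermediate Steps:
$H{\left(s \right)} = -26$
$v = - \frac{123069}{219746}$ ($v = \frac{123069}{-219746} = 123069 \left(- \frac{1}{219746}\right) = - \frac{123069}{219746} \approx -0.56005$)
$\left(\frac{1}{324006} + v\right) \left(W{\left(-298,-188 + 139 \right)} + H{\left(276 \right)}\right) = \left(\frac{1}{324006} - \frac{123069}{219746}\right) \left(\left(-188 + 139\right) - 26\right) = \left(\frac{1}{324006} - \frac{123069}{219746}\right) \left(-49 - 26\right) = \left(- \frac{9968718667}{17799755619}\right) \left(-75\right) = \frac{249217966675}{5933251873}$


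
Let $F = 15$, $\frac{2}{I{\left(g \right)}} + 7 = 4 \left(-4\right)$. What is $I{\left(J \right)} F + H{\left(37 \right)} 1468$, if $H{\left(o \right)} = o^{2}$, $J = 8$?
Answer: $\frac{46222886}{23} \approx 2.0097 \cdot 10^{6}$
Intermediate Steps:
$I{\left(g \right)} = - \frac{2}{23}$ ($I{\left(g \right)} = \frac{2}{-7 + 4 \left(-4\right)} = \frac{2}{-7 - 16} = \frac{2}{-23} = 2 \left(- \frac{1}{23}\right) = - \frac{2}{23}$)
$I{\left(J \right)} F + H{\left(37 \right)} 1468 = \left(- \frac{2}{23}\right) 15 + 37^{2} \cdot 1468 = - \frac{30}{23} + 1369 \cdot 1468 = - \frac{30}{23} + 2009692 = \frac{46222886}{23}$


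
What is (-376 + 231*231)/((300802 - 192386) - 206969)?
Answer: -52985/98553 ≈ -0.53763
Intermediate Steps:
(-376 + 231*231)/((300802 - 192386) - 206969) = (-376 + 53361)/(108416 - 206969) = 52985/(-98553) = 52985*(-1/98553) = -52985/98553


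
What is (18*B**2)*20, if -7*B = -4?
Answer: 5760/49 ≈ 117.55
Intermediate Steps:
B = 4/7 (B = -1/7*(-4) = 4/7 ≈ 0.57143)
(18*B**2)*20 = (18*(4/7)**2)*20 = (18*(16/49))*20 = (288/49)*20 = 5760/49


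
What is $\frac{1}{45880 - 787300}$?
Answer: $- \frac{1}{741420} \approx -1.3488 \cdot 10^{-6}$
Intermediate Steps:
$\frac{1}{45880 - 787300} = \frac{1}{-741420} = - \frac{1}{741420}$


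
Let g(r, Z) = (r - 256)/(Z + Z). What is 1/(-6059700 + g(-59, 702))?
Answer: -156/945313235 ≈ -1.6502e-7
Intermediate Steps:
g(r, Z) = (-256 + r)/(2*Z) (g(r, Z) = (-256 + r)/((2*Z)) = (-256 + r)*(1/(2*Z)) = (-256 + r)/(2*Z))
1/(-6059700 + g(-59, 702)) = 1/(-6059700 + (½)*(-256 - 59)/702) = 1/(-6059700 + (½)*(1/702)*(-315)) = 1/(-6059700 - 35/156) = 1/(-945313235/156) = -156/945313235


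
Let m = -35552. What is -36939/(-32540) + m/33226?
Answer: 35236567/540587020 ≈ 0.065182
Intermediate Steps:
-36939/(-32540) + m/33226 = -36939/(-32540) - 35552/33226 = -36939*(-1/32540) - 35552*1/33226 = 36939/32540 - 17776/16613 = 35236567/540587020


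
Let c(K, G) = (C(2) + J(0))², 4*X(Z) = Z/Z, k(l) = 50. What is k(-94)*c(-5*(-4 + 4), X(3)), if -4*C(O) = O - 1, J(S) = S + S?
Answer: 25/8 ≈ 3.1250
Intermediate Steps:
J(S) = 2*S
X(Z) = ¼ (X(Z) = (Z/Z)/4 = (¼)*1 = ¼)
C(O) = ¼ - O/4 (C(O) = -(O - 1)/4 = -(-1 + O)/4 = ¼ - O/4)
c(K, G) = 1/16 (c(K, G) = ((¼ - ¼*2) + 2*0)² = ((¼ - ½) + 0)² = (-¼ + 0)² = (-¼)² = 1/16)
k(-94)*c(-5*(-4 + 4), X(3)) = 50*(1/16) = 25/8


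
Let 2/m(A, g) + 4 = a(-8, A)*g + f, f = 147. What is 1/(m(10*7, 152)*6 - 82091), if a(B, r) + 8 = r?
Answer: -3189/261788195 ≈ -1.2182e-5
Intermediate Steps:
a(B, r) = -8 + r
m(A, g) = 2/(143 + g*(-8 + A)) (m(A, g) = 2/(-4 + ((-8 + A)*g + 147)) = 2/(-4 + (g*(-8 + A) + 147)) = 2/(-4 + (147 + g*(-8 + A))) = 2/(143 + g*(-8 + A)))
1/(m(10*7, 152)*6 - 82091) = 1/((2/(143 + 152*(-8 + 10*7)))*6 - 82091) = 1/((2/(143 + 152*(-8 + 70)))*6 - 82091) = 1/((2/(143 + 152*62))*6 - 82091) = 1/((2/(143 + 9424))*6 - 82091) = 1/((2/9567)*6 - 82091) = 1/(4/3189 - 82091) = 1/(-261788195/3189) = -3189/261788195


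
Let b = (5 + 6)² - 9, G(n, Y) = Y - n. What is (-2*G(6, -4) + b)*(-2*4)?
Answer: -1056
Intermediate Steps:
b = 112 (b = 11² - 9 = 121 - 9 = 112)
(-2*G(6, -4) + b)*(-2*4) = (-2*(-4 - 1*6) + 112)*(-2*4) = (-2*(-4 - 6) + 112)*(-8) = (-2*(-10) + 112)*(-8) = (20 + 112)*(-8) = 132*(-8) = -1056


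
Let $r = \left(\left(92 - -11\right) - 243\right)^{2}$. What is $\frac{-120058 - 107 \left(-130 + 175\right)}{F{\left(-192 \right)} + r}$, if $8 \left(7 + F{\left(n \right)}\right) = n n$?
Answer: $- \frac{124873}{24201} \approx -5.1598$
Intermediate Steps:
$F{\left(n \right)} = -7 + \frac{n^{2}}{8}$ ($F{\left(n \right)} = -7 + \frac{n n}{8} = -7 + \frac{n^{2}}{8}$)
$r = 19600$ ($r = \left(\left(92 + 11\right) - 243\right)^{2} = \left(103 - 243\right)^{2} = \left(-140\right)^{2} = 19600$)
$\frac{-120058 - 107 \left(-130 + 175\right)}{F{\left(-192 \right)} + r} = \frac{-120058 - 107 \left(-130 + 175\right)}{\left(-7 + \frac{\left(-192\right)^{2}}{8}\right) + 19600} = \frac{-120058 - 4815}{\left(-7 + \frac{1}{8} \cdot 36864\right) + 19600} = \frac{-120058 - 4815}{\left(-7 + 4608\right) + 19600} = - \frac{124873}{4601 + 19600} = - \frac{124873}{24201}$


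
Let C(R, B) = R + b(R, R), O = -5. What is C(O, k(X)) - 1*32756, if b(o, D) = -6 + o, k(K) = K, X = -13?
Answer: -32772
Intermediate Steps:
C(R, B) = -6 + 2*R (C(R, B) = R + (-6 + R) = -6 + 2*R)
C(O, k(X)) - 1*32756 = (-6 + 2*(-5)) - 1*32756 = (-6 - 10) - 32756 = -16 - 32756 = -32772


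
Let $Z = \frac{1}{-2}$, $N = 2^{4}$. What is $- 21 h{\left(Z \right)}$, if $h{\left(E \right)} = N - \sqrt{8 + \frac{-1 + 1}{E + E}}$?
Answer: $-336 + 42 \sqrt{2} \approx -276.6$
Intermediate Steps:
$N = 16$
$Z = - \frac{1}{2} \approx -0.5$
$h{\left(E \right)} = 16 - 2 \sqrt{2}$ ($h{\left(E \right)} = 16 - \sqrt{8 + \frac{-1 + 1}{E + E}} = 16 - \sqrt{8 + \frac{0}{2 E}} = 16 - \sqrt{8 + 0 \frac{1}{2 E}} = 16 - \sqrt{8 + 0} = 16 - \sqrt{8} = 16 - 2 \sqrt{2}$)
$- 21 h{\left(Z \right)} = - 21 \left(16 - 2 \sqrt{2}\right) = -336 + 42 \sqrt{2}$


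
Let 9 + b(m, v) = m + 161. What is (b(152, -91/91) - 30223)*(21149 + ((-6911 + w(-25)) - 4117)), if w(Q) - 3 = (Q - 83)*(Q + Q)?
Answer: -464462556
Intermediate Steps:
w(Q) = 3 + 2*Q*(-83 + Q) (w(Q) = 3 + (Q - 83)*(Q + Q) = 3 + (-83 + Q)*(2*Q) = 3 + 2*Q*(-83 + Q))
b(m, v) = 152 + m (b(m, v) = -9 + (m + 161) = -9 + (161 + m) = 152 + m)
(b(152, -91/91) - 30223)*(21149 + ((-6911 + w(-25)) - 4117)) = ((152 + 152) - 30223)*(21149 + ((-6911 + (3 - 166*(-25) + 2*(-25)**2)) - 4117)) = (304 - 30223)*(21149 + ((-6911 + (3 + 4150 + 2*625)) - 4117)) = -29919*(21149 + ((-6911 + (3 + 4150 + 1250)) - 4117)) = -29919*(21149 + ((-6911 + 5403) - 4117)) = -29919*(21149 + (-1508 - 4117)) = -29919*(21149 - 5625) = -29919*15524 = -464462556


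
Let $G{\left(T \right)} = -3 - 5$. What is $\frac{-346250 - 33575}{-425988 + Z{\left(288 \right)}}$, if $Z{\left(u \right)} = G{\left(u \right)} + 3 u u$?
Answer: $\frac{379825}{177164} \approx 2.1439$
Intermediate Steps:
$G{\left(T \right)} = -8$
$Z{\left(u \right)} = -8 + 3 u^{2}$ ($Z{\left(u \right)} = -8 + 3 u u = -8 + 3 u^{2}$)
$\frac{-346250 - 33575}{-425988 + Z{\left(288 \right)}} = \frac{-346250 - 33575}{-425988 - \left(8 - 3 \cdot 288^{2}\right)} = - \frac{379825}{-425988 + \left(-8 + 3 \cdot 82944\right)} = - \frac{379825}{-425988 + \left(-8 + 248832\right)} = - \frac{379825}{-425988 + 248824} = - \frac{379825}{-177164} = \left(-379825\right) \left(- \frac{1}{177164}\right) = \frac{379825}{177164}$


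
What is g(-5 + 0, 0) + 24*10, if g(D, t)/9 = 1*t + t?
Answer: 240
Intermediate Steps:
g(D, t) = 18*t (g(D, t) = 9*(1*t + t) = 9*(t + t) = 9*(2*t) = 18*t)
g(-5 + 0, 0) + 24*10 = 18*0 + 24*10 = 0 + 240 = 240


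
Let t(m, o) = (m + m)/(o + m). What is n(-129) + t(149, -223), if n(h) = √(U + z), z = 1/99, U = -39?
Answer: -149/37 + 2*I*√10615/33 ≈ -4.027 + 6.2442*I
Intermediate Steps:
z = 1/99 ≈ 0.010101
t(m, o) = 2*m/(m + o) (t(m, o) = (2*m)/(m + o) = 2*m/(m + o))
n(h) = 2*I*√10615/33 (n(h) = √(-39 + 1/99) = √(-3860/99) = 2*I*√10615/33)
n(-129) + t(149, -223) = 2*I*√10615/33 + 2*149/(149 - 223) = 2*I*√10615/33 + 2*149/(-74) = 2*I*√10615/33 + 2*149*(-1/74) = 2*I*√10615/33 - 149/37 = -149/37 + 2*I*√10615/33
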